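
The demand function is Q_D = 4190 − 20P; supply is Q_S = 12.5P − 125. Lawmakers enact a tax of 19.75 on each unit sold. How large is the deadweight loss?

1500.24

In inverse form: demand P = 209.5 − 0.05Q, supply P = 10 + 0.08Q.
Competitive equilibrium: 209.5 − 0.05Q = 10 + 0.08Q → Q* = 1534.6154, P* = 132.7692.
With the tax, the buyer price exceeds the seller price by 19.75: (209.5 − 0.05Q) − (10 + 0.08Q) = 19.75 → Q' = 1382.6923.
ΔQ = 1534.6154 − 1382.6923 = 151.9231; the wedge equals the tax, 19.75.
Welfare loss = ½ × 151.9231 × 19.75 = 1500.24.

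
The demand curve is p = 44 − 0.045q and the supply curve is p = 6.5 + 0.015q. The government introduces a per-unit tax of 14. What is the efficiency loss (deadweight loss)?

Competitive equilibrium: 44 − 0.045q = 6.5 + 0.015q → q* = 625, p* = 15.875.
With the tax, the buyer price exceeds the seller price by 14: (44 − 0.045q) − (6.5 + 0.015q) = 14 → q' = 391.6667.
Δq = 625 − 391.6667 = 233.3333; the wedge equals the tax, 14.
Deadweight loss = ½ × 233.3333 × 14 = 1633.33.

1633.33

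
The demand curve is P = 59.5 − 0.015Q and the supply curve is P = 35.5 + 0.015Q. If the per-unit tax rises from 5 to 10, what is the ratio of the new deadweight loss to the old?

Competitive equilibrium: 59.5 − 0.015Q = 35.5 + 0.015Q → Q* = 800, P* = 47.5.
For a per-unit tax t: ΔQ = t/0.03, so DWL = ½·t·(t/0.03) = t²/0.06.
At t = 5: DWL = 416.667. At t = 10: DWL = 1666.667.
Ratio = (10/5)² = 4.

4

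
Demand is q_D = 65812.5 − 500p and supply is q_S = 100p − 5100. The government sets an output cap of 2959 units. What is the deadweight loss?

In inverse form: demand p = 131.625 − 0.002q, supply p = 51 + 0.01q.
Competitive equilibrium: 131.625 − 0.002q = 51 + 0.01q → q* = 6718.75, p* = 118.1875.
At q = 2959: demand price = 131.625 − 0.002·2959 = 125.707; supply price = 51 + 0.01·2959 = 80.59.
Δq = 6718.75 − 2959 = 3759.75; wedge = 125.707 − 80.59 = 45.117.
Deadweight loss = ½ × 3759.75 × 45.117 = 84814.32.

84814.32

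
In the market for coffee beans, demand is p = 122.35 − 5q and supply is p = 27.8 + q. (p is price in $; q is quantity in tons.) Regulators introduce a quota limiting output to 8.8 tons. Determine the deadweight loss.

Competitive equilibrium: 122.35 − 5q = 27.8 + q → q* = 15.75833, p* = 43.55833.
At q = 8.8: demand price = 122.35 − 5·8.8 = 78.35; supply price = 27.8 + 1·8.8 = 36.6.
Δq = 15.75833 − 8.8 = 6.95833; wedge = 78.35 − 36.6 = 41.75.
Welfare loss = ½ × 6.95833 × 41.75 = $145.26.

$145.26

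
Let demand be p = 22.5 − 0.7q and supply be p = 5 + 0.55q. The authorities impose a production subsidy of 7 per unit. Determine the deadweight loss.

Competitive equilibrium: 22.5 − 0.7q = 5 + 0.55q → q* = 14, p* = 12.7.
The subsidy lowers effective supply by 7: p = 0.55q − 2.
New quantity: 22.5 − 0.7q = 0.55q − 2 → q' = 19.6.
Overproduction Δq = 19.6 − 14 = 5.6; wedge = subsidy = 7.
Deadweight loss = ½ × 5.6 × 7 = 19.60.

19.60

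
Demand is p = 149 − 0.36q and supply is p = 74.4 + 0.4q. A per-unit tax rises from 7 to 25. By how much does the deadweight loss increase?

378.95

Competitive equilibrium: 149 − 0.36q = 74.4 + 0.4q → q* = 98.1579, p* = 113.6632.
For a per-unit tax t: Δq = t/0.76, so DWL = ½·t·(t/0.76) = t²/1.52.
At t = 7: DWL = 32.237. At t = 25: DWL = 411.184.
Increase = 411.184 − 32.237 = 378.95.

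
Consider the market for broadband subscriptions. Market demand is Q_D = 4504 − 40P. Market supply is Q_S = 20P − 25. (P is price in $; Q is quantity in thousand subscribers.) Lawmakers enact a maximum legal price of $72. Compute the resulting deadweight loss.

In inverse form: demand P = 112.6 − 0.025Q, supply P = 1.25 + 0.05Q.
Competitive equilibrium: 112.6 − 0.025Q = 1.25 + 0.05Q → Q* = 1484.6667, P* = 75.4833.
At the ceiling P = 72, quantity supplied = (72 − 1.25)/0.05 = 1415.
Willingness to pay at Q' = 1415: 112.6 − 0.025·1415 = 77.225.
ΔQ = 1484.6667 − 1415 = 69.6667; wedge = 77.225 − 72 = 5.225.
Welfare loss = ½ × 69.6667 × 5.225 = $182 thousand.

$182 thousand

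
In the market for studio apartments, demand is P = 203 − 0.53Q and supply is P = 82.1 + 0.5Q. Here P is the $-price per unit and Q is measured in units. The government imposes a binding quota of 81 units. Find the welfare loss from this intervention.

Competitive equilibrium: 203 − 0.53Q = 82.1 + 0.5Q → Q* = 117.3786, P* = 140.7893.
At Q = 81: demand price = 203 − 0.53·81 = 160.07; supply price = 82.1 + 0.5·81 = 122.6.
ΔQ = 117.3786 − 81 = 36.3786; wedge = 160.07 − 122.6 = 37.47.
Welfare loss = ½ × 36.3786 × 37.47 = $681.55.

$681.55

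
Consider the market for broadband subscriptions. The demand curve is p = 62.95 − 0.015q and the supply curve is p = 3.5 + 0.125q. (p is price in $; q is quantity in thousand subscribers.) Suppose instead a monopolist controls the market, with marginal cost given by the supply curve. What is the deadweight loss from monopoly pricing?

Competitive equilibrium: 62.95 − 0.015q = 3.5 + 0.125q → q* = 424.6429, p* = 56.5804.
Marginal revenue: MR = 62.95 − 0.03q. Set MR = MC: 62.95 − 0.03q = 3.5 + 0.125q → q_m = 383.5484.
Price p_m = 62.95 − 0.015·383.5484 = 57.1968; MC(q_m) = 3.5 + 0.125·383.5484 = 51.4436.
Competitive q* = 424.6429, so Δq = 41.0945; wedge = 57.1968 − 51.4436 = 5.7532.
The triangle = ½ × 41.0945 × 5.7532 = $118.21 thousand.

$118.21 thousand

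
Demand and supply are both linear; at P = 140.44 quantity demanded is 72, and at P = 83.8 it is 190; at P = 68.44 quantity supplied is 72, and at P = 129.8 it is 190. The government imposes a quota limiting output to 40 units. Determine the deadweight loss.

Demand slope = (83.8 − 140.44)/(190 − 72) = −0.48, so P = 175 − 0.48Q.
Supply slope = (129.8 − 68.44)/(190 − 72) = 0.52, so P = 31 + 0.52Q.
Competitive equilibrium: 175 − 0.48Q = 31 + 0.52Q → Q* = 144, P* = 105.88.
At Q = 40: demand price = 175 − 0.48·40 = 155.8; supply price = 31 + 0.52·40 = 51.8.
ΔQ = 144 − 40 = 104; wedge = 155.8 − 51.8 = 104.
The triangle = ½ × 104 × 104 = 5408.

5408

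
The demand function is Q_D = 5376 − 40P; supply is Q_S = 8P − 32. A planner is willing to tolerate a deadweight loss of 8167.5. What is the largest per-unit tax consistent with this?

In inverse form: demand P = 134.4 − 0.025Q, supply P = 4 + 0.125Q.
Competitive equilibrium: 134.4 − 0.025Q = 4 + 0.125Q → Q* = 869.3333, P* = 112.6667.
A tax t gives ΔQ = t/0.15 and wedge t, so DWL = t²/0.3.
t²/0.3 = 8167.5 → t² = 2450.25 → t = 49.5.

49.5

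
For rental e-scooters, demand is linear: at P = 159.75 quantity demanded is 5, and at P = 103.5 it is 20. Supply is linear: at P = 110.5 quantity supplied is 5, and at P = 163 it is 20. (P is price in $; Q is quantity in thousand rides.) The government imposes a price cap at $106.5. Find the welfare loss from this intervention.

$228.30 thousand

Demand slope = (103.5 − 159.75)/(20 − 5) = −3.75, so P = 178.5 − 3.75Q.
Supply slope = (163 − 110.5)/(20 − 5) = 3.5, so P = 93 + 3.5Q.
Competitive equilibrium: 178.5 − 3.75Q = 93 + 3.5Q → Q* = 11.7931, P* = 134.2759.
At the ceiling P = 106.5, quantity supplied = (106.5 − 93)/3.5 = 3.8571.
Willingness to pay at Q' = 3.8571: 178.5 − 3.75·3.8571 = 164.0359.
ΔQ = 11.7931 − 3.8571 = 7.936; wedge = 164.0359 − 106.5 = 57.5359.
Deadweight loss = ½ × 7.936 × 57.5359 = $228.30 thousand.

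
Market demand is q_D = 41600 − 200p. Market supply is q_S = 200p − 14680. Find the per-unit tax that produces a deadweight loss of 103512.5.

45.5

In inverse form: demand p = 208 − 0.005q, supply p = 73.4 + 0.005q.
Competitive equilibrium: 208 − 0.005q = 73.4 + 0.005q → q* = 13460, p* = 140.7.
A tax t gives Δq = t/0.01 and wedge t, so DWL = t²/0.02.
t²/0.02 = 103512.5 → t² = 2070.25 → t = 45.5.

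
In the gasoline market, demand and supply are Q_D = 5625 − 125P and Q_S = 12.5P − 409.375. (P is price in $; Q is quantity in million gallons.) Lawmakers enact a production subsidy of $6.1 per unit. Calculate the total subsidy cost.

In inverse form: demand P = 45 − 0.008Q, supply P = 32.75 + 0.08Q.
Competitive equilibrium: 45 − 0.008Q = 32.75 + 0.08Q → Q* = 139.2045, P* = 43.8864.
The subsidy lowers effective supply by 6.1: P = 26.65 + 0.08Q.
New quantity: 45 − 0.008Q = 26.65 + 0.08Q → Q' = 208.5227.
Total subsidy cost = 6.1 × 208.5227 = $1271.99 million.

$1271.99 million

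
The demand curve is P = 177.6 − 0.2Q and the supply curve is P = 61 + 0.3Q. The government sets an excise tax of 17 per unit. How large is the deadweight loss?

Competitive equilibrium: 177.6 − 0.2Q = 61 + 0.3Q → Q* = 233.2, P* = 130.96.
With the tax, the buyer price exceeds the seller price by 17: (177.6 − 0.2Q) − (61 + 0.3Q) = 17 → Q' = 199.2.
ΔQ = 233.2 − 199.2 = 34; the wedge equals the tax, 17.
Welfare loss = ½ × 34 × 17 = 289.

289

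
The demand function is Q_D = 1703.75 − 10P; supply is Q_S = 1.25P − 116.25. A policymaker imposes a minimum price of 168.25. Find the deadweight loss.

1885.03

In inverse form: demand P = 170.375 − 0.1Q, supply P = 93 + 0.8Q.
Competitive equilibrium: 170.375 − 0.1Q = 93 + 0.8Q → Q* = 85.9722, P* = 161.7778.
At the floor P = 168.25, quantity demanded = (170.375 − 168.25)/0.1 = 21.25.
Sellers' marginal cost at Q' = 21.25: 93 + 0.8·21.25 = 110.
ΔQ = 85.9722 − 21.25 = 64.7222; wedge = 168.25 − 110 = 58.25.
Deadweight loss = ½ × 64.7222 × 58.25 = 1885.03.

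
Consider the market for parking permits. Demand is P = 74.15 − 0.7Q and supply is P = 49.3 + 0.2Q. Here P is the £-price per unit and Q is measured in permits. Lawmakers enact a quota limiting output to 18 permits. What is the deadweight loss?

£41.57

Competitive equilibrium: 74.15 − 0.7Q = 49.3 + 0.2Q → Q* = 27.6111, P* = 54.8222.
At Q = 18: demand price = 74.15 − 0.7·18 = 61.55; supply price = 49.3 + 0.2·18 = 52.9.
ΔQ = 27.6111 − 18 = 9.6111; wedge = 61.55 − 52.9 = 8.65.
The triangle = ½ × 9.6111 × 8.65 = £41.57.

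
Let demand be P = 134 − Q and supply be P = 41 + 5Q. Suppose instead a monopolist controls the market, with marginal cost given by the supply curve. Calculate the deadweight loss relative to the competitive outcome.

14.71

Competitive equilibrium: 134 − Q = 41 + 5Q → Q* = 15.5, P* = 118.5.
Marginal revenue: MR = 134 − 2Q. Set MR = MC: 134 − 2Q = 41 + 5Q → Q_m = 13.2857.
Price P_m = 134 − 1·13.2857 = 120.7143; MC(Q_m) = 41 + 5·13.2857 = 107.4285.
Competitive Q* = 15.5, so ΔQ = 2.2143; wedge = 120.7143 − 107.4285 = 13.2858.
Welfare loss = ½ × 2.2143 × 13.2858 = 14.71.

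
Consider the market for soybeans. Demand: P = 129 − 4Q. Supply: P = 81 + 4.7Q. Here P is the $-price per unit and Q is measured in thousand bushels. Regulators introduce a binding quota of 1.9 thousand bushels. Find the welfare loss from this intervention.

$56.92 thousand

Competitive equilibrium: 129 − 4Q = 81 + 4.7Q → Q* = 5.5172, P* = 106.931.
At Q = 1.9: demand price = 129 − 4·1.9 = 121.4; supply price = 81 + 4.7·1.9 = 89.93.
ΔQ = 5.5172 − 1.9 = 3.6172; wedge = 121.4 − 89.93 = 31.47.
The triangle = ½ × 3.6172 × 31.47 = $56.92 thousand.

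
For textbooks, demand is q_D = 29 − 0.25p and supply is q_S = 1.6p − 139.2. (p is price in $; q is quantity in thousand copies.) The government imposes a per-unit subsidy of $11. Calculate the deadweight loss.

$13.08 thousand

In inverse form: demand p = 116 − 4q, supply p = 87 + 0.625q.
Competitive equilibrium: 116 − 4q = 87 + 0.625q → q* = 6.2703, p* = 90.9189.
The subsidy lowers effective supply by 11: p = 76 + 0.625q.
New quantity: 116 − 4q = 76 + 0.625q → q' = 8.6486.
Overproduction Δq = 8.6486 − 6.2703 = 2.3783; wedge = subsidy = 11.
Welfare loss = ½ × 2.3783 × 11 = $13.08 thousand.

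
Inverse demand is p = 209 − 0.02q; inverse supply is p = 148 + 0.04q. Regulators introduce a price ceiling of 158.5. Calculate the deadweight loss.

17063.02

Competitive equilibrium: 209 − 0.02q = 148 + 0.04q → q* = 1016.6667, p* = 188.6667.
At the ceiling p = 158.5, quantity supplied = (158.5 − 148)/0.04 = 262.5.
Willingness to pay at q' = 262.5: 209 − 0.02·262.5 = 203.75.
Δq = 1016.6667 − 262.5 = 754.1667; wedge = 203.75 − 158.5 = 45.25.
Deadweight loss = ½ × 754.1667 × 45.25 = 17063.02.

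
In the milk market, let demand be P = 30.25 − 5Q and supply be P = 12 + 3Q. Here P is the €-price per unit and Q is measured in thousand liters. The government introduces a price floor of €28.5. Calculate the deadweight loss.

Competitive equilibrium: 30.25 − 5Q = 12 + 3Q → Q* = 2.2813, P* = 18.8438.
At the floor P = 28.5, quantity demanded = (30.25 − 28.5)/5 = 0.35.
Sellers' marginal cost at Q' = 0.35: 12 + 3·0.35 = 13.05.
ΔQ = 2.2813 − 0.35 = 1.9313; wedge = 28.5 − 13.05 = 15.45.
DWL = ½ × 1.9313 × 15.45 = €14.92 thousand.

€14.92 thousand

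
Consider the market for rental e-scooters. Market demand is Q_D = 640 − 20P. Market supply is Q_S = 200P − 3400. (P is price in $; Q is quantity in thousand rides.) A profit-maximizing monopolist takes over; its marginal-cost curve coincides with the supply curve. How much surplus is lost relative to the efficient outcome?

$463.82 thousand

In inverse form: demand P = 32 − 0.05Q, supply P = 17 + 0.005Q.
Competitive equilibrium: 32 − 0.05Q = 17 + 0.005Q → Q* = 272.7273, P* = 18.3636.
Marginal revenue: MR = 32 − 0.1Q. Set MR = MC: 32 − 0.1Q = 17 + 0.005Q → Q_m = 142.8571.
Price P_m = 32 − 0.05·142.8571 = 24.8571; MC(Q_m) = 17 + 0.005·142.8571 = 17.7143.
Competitive Q* = 272.7273, so ΔQ = 129.8702; wedge = 24.8571 − 17.7143 = 7.1428.
Deadweight loss = ½ × 129.8702 × 7.1428 = $463.82 thousand.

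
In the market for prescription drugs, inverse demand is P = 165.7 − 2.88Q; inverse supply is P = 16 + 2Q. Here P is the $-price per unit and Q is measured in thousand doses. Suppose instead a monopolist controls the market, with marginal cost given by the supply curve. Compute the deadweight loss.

$316.27 thousand

Competitive equilibrium: 165.7 − 2.88Q = 16 + 2Q → Q* = 30.6762, P* = 77.3525.
Marginal revenue: MR = 165.7 − 5.76Q. Set MR = MC: 165.7 − 5.76Q = 16 + 2Q → Q_m = 19.2912.
Price P_m = 165.7 − 2.88·19.2912 = 110.1413; MC(Q_m) = 16 + 2·19.2912 = 54.5824.
Competitive Q* = 30.6762, so ΔQ = 11.385; wedge = 110.1413 − 54.5824 = 55.5589.
DWL = ½ × 11.385 × 55.5589 = $316.27 thousand.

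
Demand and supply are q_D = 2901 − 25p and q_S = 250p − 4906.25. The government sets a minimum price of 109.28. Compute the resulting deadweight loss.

In inverse form: demand p = 116.04 − 0.04q, supply p = 19.625 + 0.004q.
Competitive equilibrium: 116.04 − 0.04q = 19.625 + 0.004q → q* = 2191.25, p* = 28.39.
At the floor p = 109.28, quantity demanded = (116.04 − 109.28)/0.04 = 169.
Sellers' marginal cost at q' = 169: 19.625 + 0.004·169 = 20.301.
Δq = 2191.25 − 169 = 2022.25; wedge = 109.28 − 20.301 = 88.979.
Welfare loss = ½ × 2022.25 × 88.979 = 89968.89.

89968.89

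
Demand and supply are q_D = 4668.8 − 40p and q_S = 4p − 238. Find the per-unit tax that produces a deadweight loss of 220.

In inverse form: demand p = 116.72 − 0.025q, supply p = 59.5 + 0.25q.
Competitive equilibrium: 116.72 − 0.025q = 59.5 + 0.25q → q* = 208.0727, p* = 111.5182.
A tax t gives Δq = t/0.275 and wedge t, so DWL = t²/0.55.
t²/0.55 = 220 → t² = 121 → t = 11.

11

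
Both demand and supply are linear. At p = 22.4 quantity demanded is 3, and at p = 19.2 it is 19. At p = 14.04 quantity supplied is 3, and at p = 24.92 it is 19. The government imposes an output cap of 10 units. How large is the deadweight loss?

2.75

Demand slope = (19.2 − 22.4)/(19 − 3) = −0.2, so p = 23 − 0.2q.
Supply slope = (24.92 − 14.04)/(19 − 3) = 0.68, so p = 12 + 0.68q.
Competitive equilibrium: 23 − 0.2q = 12 + 0.68q → q* = 12.5, p* = 20.5.
At q = 10: demand price = 23 − 0.2·10 = 21; supply price = 12 + 0.68·10 = 18.8.
Δq = 12.5 − 10 = 2.5; wedge = 21 − 18.8 = 2.2.
The triangle = ½ × 2.5 × 2.2 = 2.75.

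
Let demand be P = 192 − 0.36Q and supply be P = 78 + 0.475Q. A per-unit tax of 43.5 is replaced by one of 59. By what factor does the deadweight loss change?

1.840

Competitive equilibrium: 192 − 0.36Q = 78 + 0.475Q → Q* = 136.5269, P* = 142.8503.
For a per-unit tax t: ΔQ = t/0.835, so DWL = ½·t·(t/0.835) = t²/1.67.
At t = 43.5: DWL = 1133.084. At t = 59: DWL = 2084.431.
Ratio = (59/43.5)² = 1.840.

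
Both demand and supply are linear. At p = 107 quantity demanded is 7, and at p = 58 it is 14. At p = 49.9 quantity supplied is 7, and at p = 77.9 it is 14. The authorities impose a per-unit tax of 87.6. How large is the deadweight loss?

348.81

Demand slope = (58 − 107)/(14 − 7) = −7, so p = 156 − 7q.
Supply slope = (77.9 − 49.9)/(14 − 7) = 4, so p = 21.9 + 4q.
Competitive equilibrium: 156 − 7q = 21.9 + 4q → q* = 12.1909, p* = 70.6636.
With the tax, the buyer price exceeds the seller price by 87.6: (156 − 7q) − (21.9 + 4q) = 87.6 → q' = 4.2273.
Δq = 12.1909 − 4.2273 = 7.9636; the wedge equals the tax, 87.6.
DWL = ½ × 7.9636 × 87.6 = 348.81.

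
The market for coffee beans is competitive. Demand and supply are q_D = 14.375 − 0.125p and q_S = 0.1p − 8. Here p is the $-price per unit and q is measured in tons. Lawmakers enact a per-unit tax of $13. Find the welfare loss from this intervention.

$4.69

In inverse form: demand p = 115 − 8q, supply p = 80 + 10q.
Competitive equilibrium: 115 − 8q = 80 + 10q → q* = 1.9444, p* = 99.4444.
With the tax, the buyer price exceeds the seller price by 13: (115 − 8q) − (80 + 10q) = 13 → q' = 1.2222.
Δq = 1.9444 − 1.2222 = 0.7222; the wedge equals the tax, 13.
Deadweight loss = ½ × 0.7222 × 13 = $4.69.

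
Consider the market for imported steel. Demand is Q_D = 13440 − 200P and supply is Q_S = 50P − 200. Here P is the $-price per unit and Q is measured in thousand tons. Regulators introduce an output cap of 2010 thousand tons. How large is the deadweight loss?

In inverse form: demand P = 67.2 − 0.005Q, supply P = 4 + 0.02Q.
Competitive equilibrium: 67.2 − 0.005Q = 4 + 0.02Q → Q* = 2528, P* = 54.56.
At Q = 2010: demand price = 67.2 − 0.005·2010 = 57.15; supply price = 4 + 0.02·2010 = 44.2.
ΔQ = 2528 − 2010 = 518; wedge = 57.15 − 44.2 = 12.95.
The triangle = ½ × 518 × 12.95 = $3354.05 thousand.

$3354.05 thousand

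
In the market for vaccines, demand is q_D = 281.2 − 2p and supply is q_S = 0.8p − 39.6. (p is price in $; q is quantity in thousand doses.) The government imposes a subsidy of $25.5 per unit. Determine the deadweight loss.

$185.79 thousand

In inverse form: demand p = 140.6 − 0.5q, supply p = 49.5 + 1.25q.
Competitive equilibrium: 140.6 − 0.5q = 49.5 + 1.25q → q* = 52.0571, p* = 114.5714.
The subsidy lowers effective supply by 25.5: p = 24 + 1.25q.
New quantity: 140.6 − 0.5q = 24 + 1.25q → q' = 66.6286.
Overproduction Δq = 66.6286 − 52.0571 = 14.5715; wedge = subsidy = 25.5.
The triangle = ½ × 14.5715 × 25.5 = $185.79 thousand.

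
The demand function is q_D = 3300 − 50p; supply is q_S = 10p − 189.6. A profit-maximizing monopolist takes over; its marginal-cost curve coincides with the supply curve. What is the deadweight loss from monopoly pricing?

In inverse form: demand p = 66 − 0.02q, supply p = 18.96 + 0.1q.
Competitive equilibrium: 66 − 0.02q = 18.96 + 0.1q → q* = 392, p* = 58.16.
Marginal revenue: MR = 66 − 0.04q. Set MR = MC: 66 − 0.04q = 18.96 + 0.1q → q_m = 336.
Price p_m = 66 − 0.02·336 = 59.28; MC(q_m) = 18.96 + 0.1·336 = 52.56.
Competitive q* = 392, so Δq = 56; wedge = 59.28 − 52.56 = 6.72.
The triangle = ½ × 56 × 6.72 = 188.16.

188.16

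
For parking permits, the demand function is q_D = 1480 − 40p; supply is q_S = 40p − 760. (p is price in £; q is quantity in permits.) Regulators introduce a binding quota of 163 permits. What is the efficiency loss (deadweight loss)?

In inverse form: demand p = 37 − 0.025q, supply p = 19 + 0.025q.
Competitive equilibrium: 37 − 0.025q = 19 + 0.025q → q* = 360, p* = 28.
At q = 163: demand price = 37 − 0.025·163 = 32.925; supply price = 19 + 0.025·163 = 23.075.
Δq = 360 − 163 = 197; wedge = 32.925 − 23.075 = 9.85.
Welfare loss = ½ × 197 × 9.85 = £970.225.

£970.225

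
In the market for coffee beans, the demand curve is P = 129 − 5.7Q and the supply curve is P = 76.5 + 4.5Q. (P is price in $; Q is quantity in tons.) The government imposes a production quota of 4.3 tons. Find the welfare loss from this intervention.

Competitive equilibrium: 129 − 5.7Q = 76.5 + 4.5Q → Q* = 5.1471, P* = 99.6618.
At Q = 4.3: demand price = 129 − 5.7·4.3 = 104.49; supply price = 76.5 + 4.5·4.3 = 95.85.
ΔQ = 5.1471 − 4.3 = 0.8471; wedge = 104.49 − 95.85 = 8.64.
The triangle = ½ × 0.8471 × 8.64 = $3.66.

$3.66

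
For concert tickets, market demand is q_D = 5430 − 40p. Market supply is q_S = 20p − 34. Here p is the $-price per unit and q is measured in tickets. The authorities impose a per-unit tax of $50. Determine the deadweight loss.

$16666.67

In inverse form: demand p = 135.75 − 0.025q, supply p = 1.7 + 0.05q.
Competitive equilibrium: 135.75 − 0.025q = 1.7 + 0.05q → q* = 1787.3333, p* = 91.0667.
With the tax, the buyer price exceeds the seller price by 50: (135.75 − 0.025q) − (1.7 + 0.05q) = 50 → q' = 1120.6667.
Δq = 1787.3333 − 1120.6667 = 666.6666; the wedge equals the tax, 50.
Deadweight loss = ½ × 666.6666 × 50 = $16666.67.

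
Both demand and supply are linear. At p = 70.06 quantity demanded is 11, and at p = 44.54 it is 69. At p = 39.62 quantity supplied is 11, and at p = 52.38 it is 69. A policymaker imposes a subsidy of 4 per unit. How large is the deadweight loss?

Demand slope = (44.54 − 70.06)/(69 − 11) = −0.44, so p = 74.9 − 0.44q.
Supply slope = (52.38 − 39.62)/(69 − 11) = 0.22, so p = 37.2 + 0.22q.
Competitive equilibrium: 74.9 − 0.44q = 37.2 + 0.22q → q* = 57.1212, p* = 49.7667.
The subsidy lowers effective supply by 4: p = 33.2 + 0.22q.
New quantity: 74.9 − 0.44q = 33.2 + 0.22q → q' = 63.1818.
Overproduction Δq = 63.1818 − 57.1212 = 6.0606; wedge = subsidy = 4.
The triangle = ½ × 6.0606 × 4 = 12.12.

12.12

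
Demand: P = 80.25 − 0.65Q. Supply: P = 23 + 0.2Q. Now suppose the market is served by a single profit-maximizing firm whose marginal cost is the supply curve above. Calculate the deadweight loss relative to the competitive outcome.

362.03

Competitive equilibrium: 80.25 − 0.65Q = 23 + 0.2Q → Q* = 67.3529, P* = 36.4706.
Marginal revenue: MR = 80.25 − 1.3Q. Set MR = MC: 80.25 − 1.3Q = 23 + 0.2Q → Q_m = 38.1667.
Price P_m = 80.25 − 0.65·38.1667 = 55.4416; MC(Q_m) = 23 + 0.2·38.1667 = 30.6333.
Competitive Q* = 67.3529, so ΔQ = 29.1862; wedge = 55.4416 − 30.6333 = 24.8083.
The triangle = ½ × 29.1862 × 24.8083 = 362.03.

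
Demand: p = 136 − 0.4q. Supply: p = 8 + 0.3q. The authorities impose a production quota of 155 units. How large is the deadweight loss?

Competitive equilibrium: 136 − 0.4q = 8 + 0.3q → q* = 182.8571, p* = 62.8571.
At q = 155: demand price = 136 − 0.4·155 = 74; supply price = 8 + 0.3·155 = 54.5.
Δq = 182.8571 − 155 = 27.8571; wedge = 74 − 54.5 = 19.5.
DWL = ½ × 27.8571 × 19.5 = 271.61.

271.61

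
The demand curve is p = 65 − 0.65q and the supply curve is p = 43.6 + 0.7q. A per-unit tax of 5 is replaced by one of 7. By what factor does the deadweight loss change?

Competitive equilibrium: 65 − 0.65q = 43.6 + 0.7q → q* = 15.8519, p* = 54.6963.
For a per-unit tax t: Δq = t/1.35, so DWL = ½·t·(t/1.35) = t²/2.7.
At t = 5: DWL = 9.259. At t = 7: DWL = 18.148.
Ratio = (7/5)² = 1.96.

1.96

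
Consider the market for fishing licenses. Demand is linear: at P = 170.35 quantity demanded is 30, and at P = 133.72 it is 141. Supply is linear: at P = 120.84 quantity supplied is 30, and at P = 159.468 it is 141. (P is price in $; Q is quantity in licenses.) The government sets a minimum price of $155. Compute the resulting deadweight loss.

Demand slope = (133.72 − 170.35)/(141 − 30) = −0.33, so P = 180.25 − 0.33Q.
Supply slope = (159.468 − 120.84)/(141 − 30) = 0.348, so P = 110.4 + 0.348Q.
Competitive equilibrium: 180.25 − 0.33Q = 110.4 + 0.348Q → Q* = 103.0236, P* = 146.2522.
At the floor P = 155, quantity demanded = (180.25 − 155)/0.33 = 76.5152.
Sellers' marginal cost at Q' = 76.5152: 110.4 + 0.348·76.5152 = 137.0273.
ΔQ = 103.0236 − 76.5152 = 26.5084; wedge = 155 − 137.0273 = 17.9727.
DWL = ½ × 26.5084 × 17.9727 = $238.21.

$238.21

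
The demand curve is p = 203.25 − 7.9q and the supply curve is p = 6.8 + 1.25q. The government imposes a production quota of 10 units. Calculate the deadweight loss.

601.89

Competitive equilibrium: 203.25 − 7.9q = 6.8 + 1.25q → q* = 21.46995, p* = 33.63743.
At q = 10: demand price = 203.25 − 7.9·10 = 124.25; supply price = 6.8 + 1.25·10 = 19.3.
Δq = 21.46995 − 10 = 11.46995; wedge = 124.25 − 19.3 = 104.95.
DWL = ½ × 11.46995 × 104.95 = 601.89.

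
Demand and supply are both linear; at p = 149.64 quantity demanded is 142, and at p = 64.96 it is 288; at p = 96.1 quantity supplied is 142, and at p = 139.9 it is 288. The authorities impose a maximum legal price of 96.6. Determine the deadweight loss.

1540.70

Demand slope = (64.96 − 149.64)/(288 − 142) = −0.58, so p = 232 − 0.58q.
Supply slope = (139.9 − 96.1)/(288 − 142) = 0.3, so p = 53.5 + 0.3q.
Competitive equilibrium: 232 − 0.58q = 53.5 + 0.3q → q* = 202.8409, p* = 114.3523.
At the ceiling p = 96.6, quantity supplied = (96.6 − 53.5)/0.3 = 143.6667.
Willingness to pay at q' = 143.6667: 232 − 0.58·143.6667 = 148.6733.
Δq = 202.8409 − 143.6667 = 59.1742; wedge = 148.6733 − 96.6 = 52.0733.
Welfare loss = ½ × 59.1742 × 52.0733 = 1540.70.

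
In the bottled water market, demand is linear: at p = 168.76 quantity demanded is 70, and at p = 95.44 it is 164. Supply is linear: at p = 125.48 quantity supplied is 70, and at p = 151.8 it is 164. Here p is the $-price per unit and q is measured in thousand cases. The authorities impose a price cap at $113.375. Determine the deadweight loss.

$3745.23 thousand

Demand slope = (95.44 − 168.76)/(164 − 70) = −0.78, so p = 223.36 − 0.78q.
Supply slope = (151.8 − 125.48)/(164 − 70) = 0.28, so p = 105.88 + 0.28q.
Competitive equilibrium: 223.36 − 0.78q = 105.88 + 0.28q → q* = 110.8302, p* = 136.9125.
At the ceiling p = 113.375, quantity supplied = (113.375 − 105.88)/0.28 = 26.7679.
Willingness to pay at q' = 26.7679: 223.36 − 0.78·26.7679 = 202.481.
Δq = 110.8302 − 26.7679 = 84.0623; wedge = 202.481 − 113.375 = 89.106.
Welfare loss = ½ × 84.0623 × 89.106 = $3745.23 thousand.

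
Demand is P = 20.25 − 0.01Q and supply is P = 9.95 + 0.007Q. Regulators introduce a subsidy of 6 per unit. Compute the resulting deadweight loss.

Competitive equilibrium: 20.25 − 0.01Q = 9.95 + 0.007Q → Q* = 605.8824, P* = 14.1912.
The subsidy lowers effective supply by 6: P = 3.95 + 0.007Q.
New quantity: 20.25 − 0.01Q = 3.95 + 0.007Q → Q' = 958.8235.
Overproduction ΔQ = 958.8235 − 605.8824 = 352.9411; wedge = subsidy = 6.
Deadweight loss = ½ × 352.9411 × 6 = 1058.82.

1058.82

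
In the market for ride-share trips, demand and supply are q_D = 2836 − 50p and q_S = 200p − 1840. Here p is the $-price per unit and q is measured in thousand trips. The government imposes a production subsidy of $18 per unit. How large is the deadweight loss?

In inverse form: demand p = 56.72 − 0.02q, supply p = 9.2 + 0.005q.
Competitive equilibrium: 56.72 − 0.02q = 9.2 + 0.005q → q* = 1900.8, p* = 18.704.
The subsidy lowers effective supply by 18: p = 0.005q − 8.8.
New quantity: 56.72 − 0.02q = 0.005q − 8.8 → q' = 2620.8.
Overproduction Δq = 2620.8 − 1900.8 = 720; wedge = subsidy = 18.
The triangle = ½ × 720 × 18 = $6480 thousand.

$6480 thousand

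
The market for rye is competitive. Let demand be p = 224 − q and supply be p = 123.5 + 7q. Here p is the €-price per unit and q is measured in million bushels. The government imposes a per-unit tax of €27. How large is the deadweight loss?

€45.56 million

Competitive equilibrium: 224 − q = 123.5 + 7q → q* = 12.5625, p* = 211.4375.
With the tax, the buyer price exceeds the seller price by 27: (224 − q) − (123.5 + 7q) = 27 → q' = 9.1875.
Δq = 12.5625 − 9.1875 = 3.375; the wedge equals the tax, 27.
The triangle = ½ × 3.375 × 27 = €45.56 million.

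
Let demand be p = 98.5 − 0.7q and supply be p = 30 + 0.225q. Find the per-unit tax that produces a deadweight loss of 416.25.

27.75

Competitive equilibrium: 98.5 − 0.7q = 30 + 0.225q → q* = 74.0541, p* = 46.6622.
A tax t gives Δq = t/0.925 and wedge t, so DWL = t²/1.85.
t²/1.85 = 416.25 → t² = 770.0625 → t = 27.75.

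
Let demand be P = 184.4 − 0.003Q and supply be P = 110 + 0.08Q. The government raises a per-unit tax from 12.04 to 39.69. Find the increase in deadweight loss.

Competitive equilibrium: 184.4 − 0.003Q = 110 + 0.08Q → Q* = 896.3855, P* = 181.7108.
For a per-unit tax t: ΔQ = t/0.083, so DWL = ½·t·(t/0.083) = t²/0.166.
At t = 12.04: DWL = 873.263. At t = 39.69: DWL = 9489.736.
Increase = 9489.736 − 873.263 = 8616.47.

8616.47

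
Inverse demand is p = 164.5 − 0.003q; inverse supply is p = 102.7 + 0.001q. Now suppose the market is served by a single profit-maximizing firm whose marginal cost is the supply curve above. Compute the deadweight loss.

87686.63

Competitive equilibrium: 164.5 − 0.003q = 102.7 + 0.001q → q* = 15450, p* = 118.15.
Marginal revenue: MR = 164.5 − 0.006q. Set MR = MC: 164.5 − 0.006q = 102.7 + 0.001q → q_m = 8828.5714286.
Price p_m = 164.5 − 0.003·8828.5714286 = 138.0142857; MC(q_m) = 102.7 + 0.001·8828.5714286 = 111.5285714.
Competitive q* = 15450, so Δq = 6621.4285714; wedge = 138.0142857 − 111.5285714 = 26.4857143.
Welfare loss = ½ × 6621.4285714 × 26.4857143 = 87686.63.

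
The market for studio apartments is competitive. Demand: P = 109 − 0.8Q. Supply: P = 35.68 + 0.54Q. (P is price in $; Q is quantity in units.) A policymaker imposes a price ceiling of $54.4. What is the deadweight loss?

$269.33

Competitive equilibrium: 109 − 0.8Q = 35.68 + 0.54Q → Q* = 54.7164, P* = 65.2269.
At the ceiling P = 54.4, quantity supplied = (54.4 − 35.68)/0.54 = 34.6667.
Willingness to pay at Q' = 34.6667: 109 − 0.8·34.6667 = 81.2666.
ΔQ = 54.7164 − 34.6667 = 20.0497; wedge = 81.2666 − 54.4 = 26.8666.
Welfare loss = ½ × 20.0497 × 26.8666 = $269.33.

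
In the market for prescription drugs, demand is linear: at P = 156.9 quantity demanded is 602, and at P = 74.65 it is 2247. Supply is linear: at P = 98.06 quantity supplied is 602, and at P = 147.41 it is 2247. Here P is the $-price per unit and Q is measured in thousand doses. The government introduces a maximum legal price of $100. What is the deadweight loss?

Demand slope = (74.65 − 156.9)/(2247 − 602) = −0.05, so P = 187 − 0.05Q.
Supply slope = (147.41 − 98.06)/(2247 − 602) = 0.03, so P = 80 + 0.03Q.
Competitive equilibrium: 187 − 0.05Q = 80 + 0.03Q → Q* = 1337.5, P* = 120.125.
At the ceiling P = 100, quantity supplied = (100 − 80)/0.03 = 666.666667.
Willingness to pay at Q' = 666.666667: 187 − 0.05·666.666667 = 153.666667.
ΔQ = 1337.5 − 666.666667 = 670.833333; wedge = 153.666667 − 100 = 53.666667.
Welfare loss = ½ × 670.833333 × 53.666667 = $18000.69 thousand.

$18000.69 thousand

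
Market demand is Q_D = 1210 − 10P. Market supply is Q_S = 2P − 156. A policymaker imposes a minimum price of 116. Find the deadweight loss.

In inverse form: demand P = 121 − 0.1Q, supply P = 78 + 0.5Q.
Competitive equilibrium: 121 − 0.1Q = 78 + 0.5Q → Q* = 71.6667, P* = 113.8333.
At the floor P = 116, quantity demanded = (121 − 116)/0.1 = 50.
Sellers' marginal cost at Q' = 50: 78 + 0.5·50 = 103.
ΔQ = 71.6667 − 50 = 21.6667; wedge = 116 − 103 = 13.
The triangle = ½ × 21.6667 × 13 = 140.83.

140.83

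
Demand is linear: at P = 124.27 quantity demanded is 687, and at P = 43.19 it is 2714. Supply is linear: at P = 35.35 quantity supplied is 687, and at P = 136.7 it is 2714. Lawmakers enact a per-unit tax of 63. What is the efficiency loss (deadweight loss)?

22050

Demand slope = (43.19 − 124.27)/(2714 − 687) = −0.04, so P = 151.75 − 0.04Q.
Supply slope = (136.7 − 35.35)/(2714 − 687) = 0.05, so P = 1 + 0.05Q.
Competitive equilibrium: 151.75 − 0.04Q = 1 + 0.05Q → Q* = 1675, P* = 84.75.
With the tax, the buyer price exceeds the seller price by 63: (151.75 − 0.04Q) − (1 + 0.05Q) = 63 → Q' = 975.
ΔQ = 1675 − 975 = 700; the wedge equals the tax, 63.
Deadweight loss = ½ × 700 × 63 = 22050.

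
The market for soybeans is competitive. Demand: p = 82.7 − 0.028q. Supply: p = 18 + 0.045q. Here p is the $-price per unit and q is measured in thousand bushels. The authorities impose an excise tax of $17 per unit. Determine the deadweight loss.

$1979.45 thousand

Competitive equilibrium: 82.7 − 0.028q = 18 + 0.045q → q* = 886.3014, p* = 57.8836.
With the tax, the buyer price exceeds the seller price by 17: (82.7 − 0.028q) − (18 + 0.045q) = 17 → q' = 653.4247.
Δq = 886.3014 − 653.4247 = 232.8767; the wedge equals the tax, 17.
Welfare loss = ½ × 232.8767 × 17 = $1979.45 thousand.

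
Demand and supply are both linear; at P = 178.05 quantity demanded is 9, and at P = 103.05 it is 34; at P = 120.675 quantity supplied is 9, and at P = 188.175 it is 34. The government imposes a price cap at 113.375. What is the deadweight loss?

Demand slope = (103.05 − 178.05)/(34 − 9) = −3, so P = 205.05 − 3Q.
Supply slope = (188.175 − 120.675)/(34 − 9) = 2.7, so P = 96.375 + 2.7Q.
Competitive equilibrium: 205.05 − 3Q = 96.375 + 2.7Q → Q* = 19.0658, P* = 147.8526.
At the ceiling P = 113.375, quantity supplied = (113.375 − 96.375)/2.7 = 6.2963.
Willingness to pay at Q' = 6.2963: 205.05 − 3·6.2963 = 186.1611.
ΔQ = 19.0658 − 6.2963 = 12.7695; wedge = 186.1611 − 113.375 = 72.7861.
Deadweight loss = ½ × 12.7695 × 72.7861 = 464.72.

464.72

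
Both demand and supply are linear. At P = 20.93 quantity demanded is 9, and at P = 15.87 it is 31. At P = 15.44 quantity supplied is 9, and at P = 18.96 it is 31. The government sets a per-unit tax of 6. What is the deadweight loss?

Demand slope = (15.87 − 20.93)/(31 − 9) = −0.23, so P = 23 − 0.23Q.
Supply slope = (18.96 − 15.44)/(31 − 9) = 0.16, so P = 14 + 0.16Q.
Competitive equilibrium: 23 − 0.23Q = 14 + 0.16Q → Q* = 23.0769, P* = 17.6923.
With the tax, the buyer price exceeds the seller price by 6: (23 − 0.23Q) − (14 + 0.16Q) = 6 → Q' = 7.6923.
ΔQ = 23.0769 − 7.6923 = 15.3846; the wedge equals the tax, 6.
Deadweight loss = ½ × 15.3846 × 6 = 46.15.

46.15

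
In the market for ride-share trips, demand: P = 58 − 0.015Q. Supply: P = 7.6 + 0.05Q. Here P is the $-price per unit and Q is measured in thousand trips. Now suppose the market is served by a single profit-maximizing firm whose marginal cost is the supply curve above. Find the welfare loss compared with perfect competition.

$686.94 thousand

Competitive equilibrium: 58 − 0.015Q = 7.6 + 0.05Q → Q* = 775.3846, P* = 46.3692.
Marginal revenue: MR = 58 − 0.03Q. Set MR = MC: 58 − 0.03Q = 7.6 + 0.05Q → Q_m = 630.
Price P_m = 58 − 0.015·630 = 48.55; MC(Q_m) = 7.6 + 0.05·630 = 39.1.
Competitive Q* = 775.3846, so ΔQ = 145.3846; wedge = 48.55 − 39.1 = 9.45.
Welfare loss = ½ × 145.3846 × 9.45 = $686.94 thousand.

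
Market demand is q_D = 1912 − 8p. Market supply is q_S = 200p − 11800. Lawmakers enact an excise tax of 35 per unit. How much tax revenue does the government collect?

In inverse form: demand p = 239 − 0.125q, supply p = 59 + 0.005q.
Competitive equilibrium: 239 − 0.125q = 59 + 0.005q → q* = 1384.6154, p* = 65.9231.
With the tax, the buyer price exceeds the seller price by 35: (239 − 0.125q) − (59 + 0.005q) = 35 → q' = 1115.3846.
Tax revenue = 35 × 1115.3846 = 39038.46.

39038.46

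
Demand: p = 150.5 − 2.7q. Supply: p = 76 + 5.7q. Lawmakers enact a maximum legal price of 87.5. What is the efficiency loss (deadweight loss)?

197.16

Competitive equilibrium: 150.5 − 2.7q = 76 + 5.7q → q* = 8.869, p* = 126.5536.
At the ceiling p = 87.5, quantity supplied = (87.5 − 76)/5.7 = 2.0175.
Willingness to pay at q' = 2.0175: 150.5 − 2.7·2.0175 = 145.0528.
Δq = 8.869 − 2.0175 = 6.8515; wedge = 145.0528 − 87.5 = 57.5528.
The triangle = ½ × 6.8515 × 57.5528 = 197.16.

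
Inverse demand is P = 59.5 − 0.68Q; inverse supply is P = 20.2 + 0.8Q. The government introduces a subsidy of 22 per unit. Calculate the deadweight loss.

Competitive equilibrium: 59.5 − 0.68Q = 20.2 + 0.8Q → Q* = 26.5541, P* = 41.4432.
The subsidy lowers effective supply by 22: P = 0.8Q − 1.8.
New quantity: 59.5 − 0.68Q = 0.8Q − 1.8 → Q' = 41.4189.
Overproduction ΔQ = 41.4189 − 26.5541 = 14.8648; wedge = subsidy = 22.
Welfare loss = ½ × 14.8648 × 22 = 163.51.

163.51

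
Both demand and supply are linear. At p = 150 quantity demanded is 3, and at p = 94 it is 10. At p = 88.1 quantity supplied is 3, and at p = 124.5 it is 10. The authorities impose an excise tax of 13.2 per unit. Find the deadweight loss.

Demand slope = (94 − 150)/(10 − 3) = −8, so p = 174 − 8q.
Supply slope = (124.5 − 88.1)/(10 − 3) = 5.2, so p = 72.5 + 5.2q.
Competitive equilibrium: 174 − 8q = 72.5 + 5.2q → q* = 7.6894, p* = 112.4848.
With the tax, the buyer price exceeds the seller price by 13.2: (174 − 8q) − (72.5 + 5.2q) = 13.2 → q' = 6.6894.
Δq = 7.6894 − 6.6894 = 1; the wedge equals the tax, 13.2.
The triangle = ½ × 1 × 13.2 = 6.60.

6.60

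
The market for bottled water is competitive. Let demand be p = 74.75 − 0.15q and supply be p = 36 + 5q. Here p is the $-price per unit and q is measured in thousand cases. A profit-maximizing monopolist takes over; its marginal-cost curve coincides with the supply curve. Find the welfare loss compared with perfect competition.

Competitive equilibrium: 74.75 − 0.15q = 36 + 5q → q* = 7.5243, p* = 73.6214.
Marginal revenue: MR = 74.75 − 0.3q. Set MR = MC: 74.75 − 0.3q = 36 + 5q → q_m = 7.3113.
Price p_m = 74.75 − 0.15·7.3113 = 73.6533; MC(q_m) = 36 + 5·7.3113 = 72.5565.
Competitive q* = 7.5243, so Δq = 0.213; wedge = 73.6533 − 72.5565 = 1.0968.
Welfare loss = ½ × 0.213 × 1.0968 = $0.12 thousand.

$0.12 thousand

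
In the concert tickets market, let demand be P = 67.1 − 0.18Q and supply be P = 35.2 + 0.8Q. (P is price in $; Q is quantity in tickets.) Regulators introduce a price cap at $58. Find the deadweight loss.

Competitive equilibrium: 67.1 − 0.18Q = 35.2 + 0.8Q → Q* = 32.551, P* = 61.2408.
At the ceiling P = 58, quantity supplied = (58 − 35.2)/0.8 = 28.5.
Willingness to pay at Q' = 28.5: 67.1 − 0.18·28.5 = 61.97.
ΔQ = 32.551 − 28.5 = 4.051; wedge = 61.97 − 58 = 3.97.
The triangle = ½ × 4.051 × 3.97 = $8.04.

$8.04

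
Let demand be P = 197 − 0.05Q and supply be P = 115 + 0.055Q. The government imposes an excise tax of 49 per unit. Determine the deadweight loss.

11433.33

Competitive equilibrium: 197 − 0.05Q = 115 + 0.055Q → Q* = 780.9524, P* = 157.9524.
With the tax, the buyer price exceeds the seller price by 49: (197 − 0.05Q) − (115 + 0.055Q) = 49 → Q' = 314.2857.
ΔQ = 780.9524 − 314.2857 = 466.6667; the wedge equals the tax, 49.
Deadweight loss = ½ × 466.6667 × 49 = 11433.33.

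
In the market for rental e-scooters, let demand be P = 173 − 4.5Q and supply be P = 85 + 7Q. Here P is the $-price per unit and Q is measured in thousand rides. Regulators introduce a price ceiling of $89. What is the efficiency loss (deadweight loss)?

Competitive equilibrium: 173 − 4.5Q = 85 + 7Q → Q* = 7.6522, P* = 138.5652.
At the ceiling P = 89, quantity supplied = (89 − 85)/7 = 0.5714.
Willingness to pay at Q' = 0.5714: 173 − 4.5·0.5714 = 170.4287.
ΔQ = 7.6522 − 0.5714 = 7.0808; wedge = 170.4287 − 89 = 81.4287.
Deadweight loss = ½ × 7.0808 × 81.4287 = $288.29 thousand.

$288.29 thousand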